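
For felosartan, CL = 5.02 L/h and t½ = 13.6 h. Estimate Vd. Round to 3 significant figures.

98.5 L

k = ln 2 / t½ = ln 2 / 13.6 = 0.05097 h⁻¹
V = CL / k = 5.02 / 0.05097 ≈ 98.5 L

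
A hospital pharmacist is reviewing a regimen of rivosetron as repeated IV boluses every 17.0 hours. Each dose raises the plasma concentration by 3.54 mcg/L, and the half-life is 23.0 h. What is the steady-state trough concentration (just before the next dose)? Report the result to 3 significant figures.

5.29 mcg/L

k = ln 2 / 23.0 = 0.03014 h⁻¹
Fraction remaining after one interval: e^(−kτ) = e^(−0.03014 × 17.0) = 0.5991
R = 1 / (1 − 0.5991) = 2.494
Css,max = 3.54 × 2.494 = 8.830 mcg/L
Css,min = Css,max × e^(−kτ) = 8.830 × 0.5991 ≈ 5.29 mcg/L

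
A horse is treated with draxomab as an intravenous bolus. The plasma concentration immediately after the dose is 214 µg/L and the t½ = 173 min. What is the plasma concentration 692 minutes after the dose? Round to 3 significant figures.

k = ln 2 / 173 = 0.004007 min⁻¹
C(t) = C₀ e^(−kt) = 214 × e^(−0.004007 × 692) = 214 × e^(−2.773) = 214 × 0.06250 ≈ 13.4 µg/L

13.4 µg/L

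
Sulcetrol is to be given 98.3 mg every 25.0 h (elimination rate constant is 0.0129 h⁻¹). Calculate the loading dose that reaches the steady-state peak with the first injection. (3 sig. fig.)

357 mg

Accumulation ratio R = 1 / (1 − e^(−kτ)) = 1 / (1 − e^(−0.01290×25.0)) = 1 / (1 − 0.7243) = 3.628
Loading dose = maintenance dose × R = 98.3 × 3.628 ≈ 357 mg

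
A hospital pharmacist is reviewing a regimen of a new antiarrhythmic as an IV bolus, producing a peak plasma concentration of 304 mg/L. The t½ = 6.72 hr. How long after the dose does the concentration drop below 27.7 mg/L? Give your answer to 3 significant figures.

23.2 hours

k = ln 2 / 6.72 = 0.1031 hr⁻¹
C(t) = C₀ e^(−kt)  ⇒  t = ln(C₀/C) / k
t = ln(304/27.7) / 0.1031 = 2.396 / 0.1031 ≈ 23.2 hours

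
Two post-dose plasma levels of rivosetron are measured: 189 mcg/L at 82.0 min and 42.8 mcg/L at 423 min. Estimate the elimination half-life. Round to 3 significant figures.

k = ln(C₁/C₂) / (t₂ − t₁) = ln(189/42.8) / (423 − 82.0)
  = 1.485 / 341.0 = 0.004355 min⁻¹
t½ = ln 2 / k = ln 2 / 0.004355 ≈ 159 minutes

159 minutes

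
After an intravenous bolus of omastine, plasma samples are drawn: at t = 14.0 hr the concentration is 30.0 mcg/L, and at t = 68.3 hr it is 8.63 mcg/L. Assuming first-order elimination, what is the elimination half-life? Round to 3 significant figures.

k = ln(C₁/C₂) / (t₂ − t₁) = ln(30.0/8.63) / (68.3 − 14.0)
  = 1.246 / 54.30 = 0.02295 hr⁻¹
t½ = ln 2 / k = ln 2 / 0.02295 ≈ 30.2 hours

30.2 hours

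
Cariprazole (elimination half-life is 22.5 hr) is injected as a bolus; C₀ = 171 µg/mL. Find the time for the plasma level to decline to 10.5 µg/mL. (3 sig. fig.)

90.6 hours

k = ln 2 / 22.5 = 0.03081 hr⁻¹
C(t) = C₀ e^(−kt)  ⇒  t = ln(C₀/C) / k
t = ln(171/10.5) / 0.03081 = 2.790 / 0.03081 ≈ 90.6 hours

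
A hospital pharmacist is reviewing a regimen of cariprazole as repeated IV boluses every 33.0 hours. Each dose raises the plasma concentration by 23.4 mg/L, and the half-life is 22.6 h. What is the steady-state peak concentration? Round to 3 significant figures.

36.8 mg/L

k = ln 2 / 22.6 = 0.03067 h⁻¹
Fraction remaining after one interval: e^(−kτ) = e^(−0.03067 × 33.0) = 0.3634
R = 1 / (1 − 0.3634) = 1.571
Css,max = 23.4 × 1.571 ≈ 36.8 mg/L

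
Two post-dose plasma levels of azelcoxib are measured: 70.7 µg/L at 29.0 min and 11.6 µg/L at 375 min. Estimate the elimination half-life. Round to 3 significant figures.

k = ln(C₁/C₂) / (t₂ − t₁) = ln(70.7/11.6) / (375 − 29.0)
  = 1.807 / 346.0 = 0.005224 min⁻¹
t½ = ln 2 / k = ln 2 / 0.005224 ≈ 133 minutes

133 minutes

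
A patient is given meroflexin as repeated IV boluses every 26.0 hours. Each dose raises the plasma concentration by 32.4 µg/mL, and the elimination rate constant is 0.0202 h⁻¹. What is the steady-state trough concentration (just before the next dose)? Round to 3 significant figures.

Fraction remaining after one interval: e^(−kτ) = e^(−0.02020 × 26.0) = 0.5914
R = 1 / (1 − 0.5914) = 2.448
Css,max = 32.4 × 2.448 = 79.30 µg/mL
Css,min = Css,max × e^(−kτ) = 79.30 × 0.5914 ≈ 46.9 µg/mL

46.9 µg/mL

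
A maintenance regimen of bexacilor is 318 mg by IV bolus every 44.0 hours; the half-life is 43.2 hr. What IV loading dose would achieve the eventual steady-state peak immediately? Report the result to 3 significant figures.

628 mg

k = ln 2 / 43.2 = 0.01605 hr⁻¹
Accumulation ratio R = 1 / (1 − e^(−kτ)) = 1 / (1 − e^(−0.01605×44.0)) = 1 / (1 − 0.4936) = 1.975
Loading dose = maintenance dose × R = 318 × 1.975 ≈ 628 mg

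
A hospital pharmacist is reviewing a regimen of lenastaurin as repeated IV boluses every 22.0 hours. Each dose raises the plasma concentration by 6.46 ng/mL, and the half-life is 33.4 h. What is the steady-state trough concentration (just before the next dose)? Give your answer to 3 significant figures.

11.2 ng/mL

k = ln 2 / 33.4 = 0.02075 h⁻¹
Fraction remaining after one interval: e^(−kτ) = e^(−0.02075 × 22.0) = 0.6335
R = 1 / (1 − 0.6335) = 2.728
Css,max = 6.46 × 2.728 = 17.62 ng/mL
Css,min = Css,max × e^(−kτ) = 17.62 × 0.6335 ≈ 11.2 ng/mL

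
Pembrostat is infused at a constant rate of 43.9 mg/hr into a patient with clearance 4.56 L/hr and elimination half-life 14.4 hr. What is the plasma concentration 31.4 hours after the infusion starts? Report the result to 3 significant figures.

Css = rate / CL = 43.9 / 4.56 = 9.627 mg/L
k = ln 2 / 14.4 = 0.04814 hr⁻¹
C(t) = Css (1 − e^(−kt)) = 9.627 × (1 − e^(−1.511)) = 9.627 × 0.7794 ≈ 7.50 mg/L

7.50 mg/L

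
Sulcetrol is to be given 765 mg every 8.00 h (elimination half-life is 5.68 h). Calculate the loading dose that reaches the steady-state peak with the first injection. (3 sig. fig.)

k = ln 2 / 5.68 = 0.1220 h⁻¹
Accumulation ratio R = 1 / (1 − e^(−kτ)) = 1 / (1 − e^(−0.1220×8.00)) = 1 / (1 − 0.3767) = 1.604
Loading dose = maintenance dose × R = 765 × 1.604 ≈ 1230 mg

1230 mg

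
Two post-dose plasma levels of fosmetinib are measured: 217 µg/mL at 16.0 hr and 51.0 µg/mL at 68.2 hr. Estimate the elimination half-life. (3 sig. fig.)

25.0 hours

k = ln(C₁/C₂) / (t₂ − t₁) = ln(217/51.0) / (68.2 − 16.0)
  = 1.448 / 52.20 = 0.02774 hr⁻¹
t½ = ln 2 / k = ln 2 / 0.02774 ≈ 25.0 hours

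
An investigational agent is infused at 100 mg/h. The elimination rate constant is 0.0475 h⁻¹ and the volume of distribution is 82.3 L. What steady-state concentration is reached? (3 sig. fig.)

25.6 µg/mL

CL = k · V = 0.0475 × 82.3 = 3.909 L/h
Css = rate / CL = 100 / 3.909 ≈ 25.6 µg/mL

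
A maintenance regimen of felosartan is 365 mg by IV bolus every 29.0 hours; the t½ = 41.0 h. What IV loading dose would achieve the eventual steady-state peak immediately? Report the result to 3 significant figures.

942 mg

k = ln 2 / 41.0 = 0.01691 h⁻¹
Accumulation ratio R = 1 / (1 − e^(−kτ)) = 1 / (1 − e^(−0.01691×29.0)) = 1 / (1 − 0.6125) = 2.580
Loading dose = maintenance dose × R = 365 × 2.580 ≈ 942 mg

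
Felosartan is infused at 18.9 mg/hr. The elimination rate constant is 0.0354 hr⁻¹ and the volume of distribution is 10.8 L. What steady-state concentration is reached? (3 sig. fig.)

49.4 mg/L

CL = k · V = 0.0354 × 10.8 = 0.3823 L/hr
Css = rate / CL = 18.9 / 0.3823 ≈ 49.4 mg/L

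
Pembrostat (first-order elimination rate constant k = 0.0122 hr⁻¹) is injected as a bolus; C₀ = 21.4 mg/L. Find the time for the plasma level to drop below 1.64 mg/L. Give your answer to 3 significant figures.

C(t) = C₀ e^(−kt)  ⇒  t = ln(C₀/C) / k
t = ln(21.4/1.64) / 0.01220 = 2.569 / 0.01220 ≈ 211 hours

211 hours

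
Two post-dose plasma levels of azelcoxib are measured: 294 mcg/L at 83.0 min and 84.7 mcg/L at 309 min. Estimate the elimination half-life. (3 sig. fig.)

126 minutes

k = ln(C₁/C₂) / (t₂ − t₁) = ln(294/84.7) / (309 − 83.0)
  = 1.244 / 226.0 = 0.005506 min⁻¹
t½ = ln 2 / k = ln 2 / 0.005506 ≈ 126 minutes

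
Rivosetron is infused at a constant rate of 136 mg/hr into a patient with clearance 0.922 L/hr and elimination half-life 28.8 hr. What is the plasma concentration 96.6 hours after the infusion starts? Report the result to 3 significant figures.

Css = rate / CL = 136 / 0.922 = 147.5 µg/mL
k = ln 2 / 28.8 = 0.02407 hr⁻¹
C(t) = Css (1 − e^(−kt)) = 147.5 × (1 − e^(−2.325)) = 147.5 × 0.9022 ≈ 133 µg/mL

133 µg/mL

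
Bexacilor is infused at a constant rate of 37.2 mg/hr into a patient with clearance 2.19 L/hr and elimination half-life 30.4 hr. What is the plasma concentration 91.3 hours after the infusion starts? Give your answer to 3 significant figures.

Css = rate / CL = 37.2 / 2.19 = 16.99 µg/mL
k = ln 2 / 30.4 = 0.02280 hr⁻¹
C(t) = Css (1 − e^(−kt)) = 16.99 × (1 − e^(−2.082)) = 16.99 × 0.8753 ≈ 14.9 µg/mL

14.9 µg/mL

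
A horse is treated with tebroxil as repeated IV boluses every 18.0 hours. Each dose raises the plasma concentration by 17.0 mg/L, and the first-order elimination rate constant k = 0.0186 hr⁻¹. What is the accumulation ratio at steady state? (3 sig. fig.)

Fraction remaining after one interval: e^(−kτ) = e^(−0.01860 × 18.0) = 0.7155
R = 1 / (1 − 0.7155) = 1 / 0.2845 ≈ 3.51

3.51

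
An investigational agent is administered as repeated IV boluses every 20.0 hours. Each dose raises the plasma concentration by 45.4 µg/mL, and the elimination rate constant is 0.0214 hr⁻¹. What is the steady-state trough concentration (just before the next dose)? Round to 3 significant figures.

Fraction remaining after one interval: e^(−kτ) = e^(−0.02140 × 20.0) = 0.6518
R = 1 / (1 − 0.6518) = 2.872
Css,max = 45.4 × 2.872 = 130.4 µg/mL
Css,min = Css,max × e^(−kτ) = 130.4 × 0.6518 ≈ 85.0 µg/mL

85.0 µg/mL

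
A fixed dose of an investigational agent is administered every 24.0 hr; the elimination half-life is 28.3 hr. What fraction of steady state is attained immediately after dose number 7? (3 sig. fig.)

k = ln 2 / 28.3 = 0.02449 hr⁻¹
f_n = 1 − e^(−nkτ) = 1 − e^(−7 × 0.02449 × 24.0) = 1 − e^(−4.115) = 1 − 0.01633 ≈ 0.984

0.984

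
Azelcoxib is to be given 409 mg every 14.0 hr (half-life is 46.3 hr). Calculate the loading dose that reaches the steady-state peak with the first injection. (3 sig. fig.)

2160 mg

k = ln 2 / 46.3 = 0.01497 hr⁻¹
Accumulation ratio R = 1 / (1 − e^(−kτ)) = 1 / (1 − e^(−0.01497×14.0)) = 1 / (1 − 0.8109) = 5.289
Loading dose = maintenance dose × R = 409 × 5.289 ≈ 2160 mg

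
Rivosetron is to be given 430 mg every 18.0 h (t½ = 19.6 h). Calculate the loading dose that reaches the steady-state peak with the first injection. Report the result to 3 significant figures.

k = ln 2 / 19.6 = 0.03536 h⁻¹
Accumulation ratio R = 1 / (1 − e^(−kτ)) = 1 / (1 − e^(−0.03536×18.0)) = 1 / (1 − 0.5291) = 2.124
Loading dose = maintenance dose × R = 430 × 2.124 ≈ 913 mg

913 mg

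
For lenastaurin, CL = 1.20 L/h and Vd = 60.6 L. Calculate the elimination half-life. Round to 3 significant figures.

35.0 hours

k = CL / V = 1.20 / 60.6 = 0.01980 h⁻¹
t½ = ln 2 / k = ln 2 / 0.01980 ≈ 35.0 hours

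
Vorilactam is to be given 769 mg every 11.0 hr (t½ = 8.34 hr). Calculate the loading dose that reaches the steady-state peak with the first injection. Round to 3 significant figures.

1280 mg

k = ln 2 / 8.34 = 0.08311 hr⁻¹
Accumulation ratio R = 1 / (1 − e^(−kτ)) = 1 / (1 − e^(−0.08311×11.0)) = 1 / (1 − 0.4008) = 1.669
Loading dose = maintenance dose × R = 769 × 1.669 ≈ 1280 mg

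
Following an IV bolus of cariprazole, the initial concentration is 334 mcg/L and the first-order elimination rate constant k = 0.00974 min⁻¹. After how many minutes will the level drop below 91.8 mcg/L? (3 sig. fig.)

133 minutes

C(t) = C₀ e^(−kt)  ⇒  t = ln(C₀/C) / k
t = ln(334/91.8) / 0.009740 = 1.292 / 0.009740 ≈ 133 minutes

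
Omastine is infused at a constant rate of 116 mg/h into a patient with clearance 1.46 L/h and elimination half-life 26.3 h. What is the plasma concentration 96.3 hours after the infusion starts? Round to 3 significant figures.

Css = rate / CL = 116 / 1.46 = 79.45 µg/mL
k = ln 2 / 26.3 = 0.02636 h⁻¹
C(t) = Css (1 − e^(−kt)) = 79.45 × (1 − e^(−2.538)) = 79.45 × 0.9210 ≈ 73.2 µg/mL

73.2 µg/mL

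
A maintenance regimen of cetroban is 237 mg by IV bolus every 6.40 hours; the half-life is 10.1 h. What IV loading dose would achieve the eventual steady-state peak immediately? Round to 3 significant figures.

667 mg

k = ln 2 / 10.1 = 0.06863 h⁻¹
Accumulation ratio R = 1 / (1 − e^(−kτ)) = 1 / (1 − e^(−0.06863×6.40)) = 1 / (1 − 0.6445) = 2.813
Loading dose = maintenance dose × R = 237 × 2.813 ≈ 667 mg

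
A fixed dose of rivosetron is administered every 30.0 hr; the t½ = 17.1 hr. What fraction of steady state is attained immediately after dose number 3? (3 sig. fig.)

0.974

k = ln 2 / 17.1 = 0.04053 hr⁻¹
f_n = 1 − e^(−nkτ) = 1 − e^(−3 × 0.04053 × 30.0) = 1 − e^(−3.648) = 1 − 0.02604 ≈ 0.974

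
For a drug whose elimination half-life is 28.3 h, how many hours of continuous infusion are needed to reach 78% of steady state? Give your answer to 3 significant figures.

61.8 hours

k = ln 2 / 28.3 = 0.02449 h⁻¹
f = 1 − e^(−kt)  ⇒  t = −ln(1 − f) / k
t = −ln(1 − 0.78) / 0.02449 = 1.514 / 0.02449 ≈ 61.8 hours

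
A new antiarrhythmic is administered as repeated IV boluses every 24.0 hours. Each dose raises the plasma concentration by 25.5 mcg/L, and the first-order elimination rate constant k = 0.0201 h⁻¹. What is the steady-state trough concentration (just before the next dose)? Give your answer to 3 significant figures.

Fraction remaining after one interval: e^(−kτ) = e^(−0.02010 × 24.0) = 0.6173
R = 1 / (1 − 0.6173) = 2.613
Css,max = 25.5 × 2.613 = 66.63 mcg/L
Css,min = Css,max × e^(−kτ) = 66.63 × 0.6173 ≈ 41.1 mcg/L

41.1 mcg/L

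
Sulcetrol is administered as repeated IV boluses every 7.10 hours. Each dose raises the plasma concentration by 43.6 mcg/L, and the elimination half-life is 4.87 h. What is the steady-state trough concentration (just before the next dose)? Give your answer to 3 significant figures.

k = ln 2 / 4.87 = 0.1423 h⁻¹
Fraction remaining after one interval: e^(−kτ) = e^(−0.1423 × 7.10) = 0.3640
R = 1 / (1 − 0.3640) = 1.572
Css,max = 43.6 × 1.572 = 68.56 mcg/L
Css,min = Css,max × e^(−kτ) = 68.56 × 0.3640 ≈ 25.0 mcg/L

25.0 mcg/L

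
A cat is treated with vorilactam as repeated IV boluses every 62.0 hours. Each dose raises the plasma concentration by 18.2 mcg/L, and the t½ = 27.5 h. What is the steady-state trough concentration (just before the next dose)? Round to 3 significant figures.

4.83 mcg/L

k = ln 2 / 27.5 = 0.02521 h⁻¹
Fraction remaining after one interval: e^(−kτ) = e^(−0.02521 × 62.0) = 0.2096
R = 1 / (1 − 0.2096) = 1.265
Css,max = 18.2 × 1.265 = 23.03 mcg/L
Css,min = Css,max × e^(−kτ) = 23.03 × 0.2096 ≈ 4.83 mcg/L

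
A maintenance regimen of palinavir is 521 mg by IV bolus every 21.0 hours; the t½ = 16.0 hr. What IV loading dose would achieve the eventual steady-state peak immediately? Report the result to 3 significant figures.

k = ln 2 / 16.0 = 0.04332 hr⁻¹
Accumulation ratio R = 1 / (1 − e^(−kτ)) = 1 / (1 − e^(−0.04332×21.0)) = 1 / (1 − 0.4026) = 1.674
Loading dose = maintenance dose × R = 521 × 1.674 ≈ 872 mg

872 mg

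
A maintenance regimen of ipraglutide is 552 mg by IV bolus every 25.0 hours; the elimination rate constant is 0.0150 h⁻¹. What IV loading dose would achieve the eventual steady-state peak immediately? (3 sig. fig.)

Accumulation ratio R = 1 / (1 − e^(−kτ)) = 1 / (1 − e^(−0.01500×25.0)) = 1 / (1 − 0.6873) = 3.198
Loading dose = maintenance dose × R = 552 × 3.198 ≈ 1770 mg

1770 mg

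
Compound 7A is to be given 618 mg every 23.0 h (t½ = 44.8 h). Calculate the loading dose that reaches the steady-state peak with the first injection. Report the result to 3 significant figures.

k = ln 2 / 44.8 = 0.01547 h⁻¹
Accumulation ratio R = 1 / (1 − e^(−kτ)) = 1 / (1 − e^(−0.01547×23.0)) = 1 / (1 − 0.7006) = 3.340
Loading dose = maintenance dose × R = 618 × 3.340 ≈ 2060 mg

2060 mg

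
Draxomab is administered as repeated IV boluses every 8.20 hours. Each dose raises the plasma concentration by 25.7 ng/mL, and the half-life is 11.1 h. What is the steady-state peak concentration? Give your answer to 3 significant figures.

64.1 ng/mL

k = ln 2 / 11.1 = 0.06245 h⁻¹
Fraction remaining after one interval: e^(−kτ) = e^(−0.06245 × 8.20) = 0.5993
R = 1 / (1 − 0.5993) = 2.495
Css,max = 25.7 × 2.495 ≈ 64.1 ng/mL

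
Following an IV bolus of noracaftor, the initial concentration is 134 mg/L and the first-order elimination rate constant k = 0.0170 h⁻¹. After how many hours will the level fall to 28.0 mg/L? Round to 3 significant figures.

C(t) = C₀ e^(−kt)  ⇒  t = ln(C₀/C) / k
t = ln(134/28.0) / 0.01700 = 1.566 / 0.01700 ≈ 92.1 hours

92.1 hours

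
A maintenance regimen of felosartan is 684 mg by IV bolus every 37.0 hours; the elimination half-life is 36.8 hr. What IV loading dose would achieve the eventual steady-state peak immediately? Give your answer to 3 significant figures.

k = ln 2 / 36.8 = 0.01884 hr⁻¹
Accumulation ratio R = 1 / (1 − e^(−kτ)) = 1 / (1 − e^(−0.01884×37.0)) = 1 / (1 − 0.4981) = 1.993
Loading dose = maintenance dose × R = 684 × 1.993 ≈ 1360 mg

1360 mg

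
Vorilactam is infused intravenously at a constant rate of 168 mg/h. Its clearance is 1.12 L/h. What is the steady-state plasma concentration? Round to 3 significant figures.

150 mg/L

Css = infusion rate / CL = 168 / 1.12 ≈ 150 mg/L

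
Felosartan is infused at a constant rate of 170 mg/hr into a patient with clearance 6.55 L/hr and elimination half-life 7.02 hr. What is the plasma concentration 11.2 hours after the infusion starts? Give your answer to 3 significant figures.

17.4 µg/mL

Css = rate / CL = 170 / 6.55 = 25.95 µg/mL
k = ln 2 / 7.02 = 0.09874 hr⁻¹
C(t) = Css (1 − e^(−kt)) = 25.95 × (1 − e^(−1.106)) = 25.95 × 0.6691 ≈ 17.4 µg/mL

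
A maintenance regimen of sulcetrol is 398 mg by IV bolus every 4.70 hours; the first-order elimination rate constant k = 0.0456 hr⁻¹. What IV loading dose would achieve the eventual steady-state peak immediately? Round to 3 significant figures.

Accumulation ratio R = 1 / (1 − e^(−kτ)) = 1 / (1 − e^(−0.04560×4.70)) = 1 / (1 − 0.8071) = 5.184
Loading dose = maintenance dose × R = 398 × 5.184 ≈ 2060 mg

2060 mg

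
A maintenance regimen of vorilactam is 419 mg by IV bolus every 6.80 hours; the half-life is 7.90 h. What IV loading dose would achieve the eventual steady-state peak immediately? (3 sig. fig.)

k = ln 2 / 7.90 = 0.08774 h⁻¹
Accumulation ratio R = 1 / (1 − e^(−kτ)) = 1 / (1 − e^(−0.08774×6.80)) = 1 / (1 − 0.5507) = 2.225
Loading dose = maintenance dose × R = 419 × 2.225 ≈ 932 mg

932 mg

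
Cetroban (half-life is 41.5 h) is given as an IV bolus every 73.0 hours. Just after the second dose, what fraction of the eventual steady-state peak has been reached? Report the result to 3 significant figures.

k = ln 2 / 41.5 = 0.01670 h⁻¹
f_n = 1 − e^(−nkτ) = 1 − e^(−2 × 0.01670 × 73.0) = 1 − e^(−2.439) = 1 − 0.08729 ≈ 0.913

0.913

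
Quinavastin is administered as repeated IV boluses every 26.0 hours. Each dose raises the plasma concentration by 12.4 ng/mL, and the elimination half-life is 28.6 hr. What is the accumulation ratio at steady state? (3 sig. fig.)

k = ln 2 / 28.6 = 0.02424 hr⁻¹
Fraction remaining after one interval: e^(−kτ) = e^(−0.02424 × 26.0) = 0.5325
R = 1 / (1 − 0.5325) = 1 / 0.4675 ≈ 2.14

2.14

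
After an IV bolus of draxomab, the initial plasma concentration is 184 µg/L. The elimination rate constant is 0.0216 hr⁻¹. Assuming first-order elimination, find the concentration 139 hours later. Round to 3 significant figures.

C(t) = C₀ e^(−kt) = 184 × e^(−0.02160 × 139) = 184 × e^(−3.002) = 184 × 0.04967 ≈ 9.14 µg/L

9.14 µg/L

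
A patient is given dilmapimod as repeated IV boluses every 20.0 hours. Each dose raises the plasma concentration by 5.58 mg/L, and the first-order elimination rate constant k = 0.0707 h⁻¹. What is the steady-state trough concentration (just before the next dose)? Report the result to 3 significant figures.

Fraction remaining after one interval: e^(−kτ) = e^(−0.07070 × 20.0) = 0.2432
R = 1 / (1 − 0.2432) = 1.321
Css,max = 5.58 × 1.321 = 7.373 mg/L
Css,min = Css,max × e^(−kτ) = 7.373 × 0.2432 ≈ 1.79 mg/L

1.79 mg/L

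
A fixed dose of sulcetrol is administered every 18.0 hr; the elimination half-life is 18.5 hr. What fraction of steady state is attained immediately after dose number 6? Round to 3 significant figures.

0.983

k = ln 2 / 18.5 = 0.03747 hr⁻¹
f_n = 1 − e^(−nkτ) = 1 − e^(−6 × 0.03747 × 18.0) = 1 − e^(−4.046) = 1 − 0.01748 ≈ 0.983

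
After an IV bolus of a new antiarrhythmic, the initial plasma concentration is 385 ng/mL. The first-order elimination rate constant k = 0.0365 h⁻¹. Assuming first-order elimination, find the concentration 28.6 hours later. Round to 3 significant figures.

C(t) = C₀ e^(−kt) = 385 × e^(−0.03650 × 28.6) = 385 × e^(−1.044) = 385 × 0.3521 ≈ 136 ng/mL

136 ng/mL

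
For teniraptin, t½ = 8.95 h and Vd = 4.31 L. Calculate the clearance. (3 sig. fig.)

0.334 L/h

k = ln 2 / t½ = ln 2 / 8.95 = 0.07745 h⁻¹
CL = k · V = 0.07745 × 4.31 ≈ 0.334 L/h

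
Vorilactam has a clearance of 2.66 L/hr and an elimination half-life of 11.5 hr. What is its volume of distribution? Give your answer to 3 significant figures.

44.1 L

k = ln 2 / t½ = ln 2 / 11.5 = 0.06027 hr⁻¹
V = CL / k = 2.66 / 0.06027 ≈ 44.1 L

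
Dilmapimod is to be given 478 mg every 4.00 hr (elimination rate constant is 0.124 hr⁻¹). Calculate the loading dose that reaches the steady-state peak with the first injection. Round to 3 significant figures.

1220 mg

Accumulation ratio R = 1 / (1 − e^(−kτ)) = 1 / (1 − e^(−0.1240×4.00)) = 1 / (1 − 0.6090) = 2.557
Loading dose = maintenance dose × R = 478 × 2.557 ≈ 1220 mg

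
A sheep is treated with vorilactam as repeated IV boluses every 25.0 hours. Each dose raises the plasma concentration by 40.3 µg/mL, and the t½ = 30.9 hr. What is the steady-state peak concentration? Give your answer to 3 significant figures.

93.9 µg/mL

k = ln 2 / 30.9 = 0.02243 hr⁻¹
Fraction remaining after one interval: e^(−kτ) = e^(−0.02243 × 25.0) = 0.5708
R = 1 / (1 − 0.5708) = 2.330
Css,max = 40.3 × 2.330 ≈ 93.9 µg/mL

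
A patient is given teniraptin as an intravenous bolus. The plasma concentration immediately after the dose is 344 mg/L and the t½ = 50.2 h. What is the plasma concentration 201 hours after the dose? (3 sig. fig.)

21.4 mg/L

k = ln 2 / 50.2 = 0.01381 h⁻¹
C(t) = C₀ e^(−kt) = 344 × e^(−0.01381 × 201) = 344 × e^(−2.775) = 344 × 0.06233 ≈ 21.4 mg/L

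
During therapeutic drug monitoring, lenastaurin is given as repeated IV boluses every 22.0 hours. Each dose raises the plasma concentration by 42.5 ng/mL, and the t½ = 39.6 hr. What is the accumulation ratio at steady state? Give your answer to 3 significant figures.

k = ln 2 / 39.6 = 0.01750 hr⁻¹
Fraction remaining after one interval: e^(−kτ) = e^(−0.01750 × 22.0) = 0.6804
R = 1 / (1 − 0.6804) = 1 / 0.3196 ≈ 3.13

3.13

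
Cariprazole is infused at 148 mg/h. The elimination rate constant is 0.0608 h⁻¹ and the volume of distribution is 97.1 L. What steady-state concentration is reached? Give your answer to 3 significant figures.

CL = k · V = 0.0608 × 97.1 = 5.904 L/h
Css = rate / CL = 148 / 5.904 ≈ 25.1 µg/mL

25.1 µg/mL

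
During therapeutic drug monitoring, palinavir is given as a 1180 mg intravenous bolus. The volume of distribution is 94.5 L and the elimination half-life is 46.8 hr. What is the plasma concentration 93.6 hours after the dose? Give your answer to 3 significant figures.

3.12 µg/mL

C₀ = dose / V = 1180 / 94.5 = 12.49 µg/mL
k = ln 2 / 46.8 = 0.01481 hr⁻¹
C(t) = C₀ e^(−kt) = 12.49 × e^(−0.01481 × 93.6) = 12.49 × e^(−1.386) = 12.49 × 0.2500 ≈ 3.12 µg/mL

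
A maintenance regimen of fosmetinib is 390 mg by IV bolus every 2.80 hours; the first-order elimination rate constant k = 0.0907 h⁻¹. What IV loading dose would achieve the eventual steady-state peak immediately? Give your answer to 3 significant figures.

Accumulation ratio R = 1 / (1 − e^(−kτ)) = 1 / (1 − e^(−0.09070×2.80)) = 1 / (1 − 0.7757) = 4.459
Loading dose = maintenance dose × R = 390 × 4.459 ≈ 1740 mg

1740 mg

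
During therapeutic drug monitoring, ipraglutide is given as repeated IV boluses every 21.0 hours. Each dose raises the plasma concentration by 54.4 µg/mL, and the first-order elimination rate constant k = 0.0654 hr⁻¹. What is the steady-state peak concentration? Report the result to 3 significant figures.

72.8 µg/mL

Fraction remaining after one interval: e^(−kτ) = e^(−0.06540 × 21.0) = 0.2532
R = 1 / (1 − 0.2532) = 1.339
Css,max = 54.4 × 1.339 ≈ 72.8 µg/mL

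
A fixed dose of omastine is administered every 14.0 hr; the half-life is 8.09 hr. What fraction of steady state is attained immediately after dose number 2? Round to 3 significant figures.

0.909

k = ln 2 / 8.09 = 0.08568 hr⁻¹
f_n = 1 − e^(−nkτ) = 1 − e^(−2 × 0.08568 × 14.0) = 1 − e^(−2.399) = 1 − 0.09081 ≈ 0.909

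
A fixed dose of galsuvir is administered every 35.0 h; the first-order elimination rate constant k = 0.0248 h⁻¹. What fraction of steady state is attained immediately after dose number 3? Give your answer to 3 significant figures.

f_n = 1 − e^(−nkτ) = 1 − e^(−3 × 0.02480 × 35.0) = 1 − e^(−2.604) = 1 − 0.07398 ≈ 0.926

0.926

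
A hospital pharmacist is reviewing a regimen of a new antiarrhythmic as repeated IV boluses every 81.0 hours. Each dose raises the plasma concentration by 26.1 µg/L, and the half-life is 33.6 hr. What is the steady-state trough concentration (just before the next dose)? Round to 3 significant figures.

k = ln 2 / 33.6 = 0.02063 hr⁻¹
Fraction remaining after one interval: e^(−kτ) = e^(−0.02063 × 81.0) = 0.1881
R = 1 / (1 − 0.1881) = 1.232
Css,max = 26.1 × 1.232 = 32.15 µg/L
Css,min = Css,max × e^(−kτ) = 32.15 × 0.1881 ≈ 6.05 µg/L

6.05 µg/L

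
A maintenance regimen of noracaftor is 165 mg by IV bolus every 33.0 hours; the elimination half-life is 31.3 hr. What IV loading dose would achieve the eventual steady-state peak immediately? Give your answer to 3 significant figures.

k = ln 2 / 31.3 = 0.02215 hr⁻¹
Accumulation ratio R = 1 / (1 − e^(−kτ)) = 1 / (1 − e^(−0.02215×33.0)) = 1 / (1 − 0.4815) = 1.929
Loading dose = maintenance dose × R = 165 × 1.929 ≈ 318 mg

318 mg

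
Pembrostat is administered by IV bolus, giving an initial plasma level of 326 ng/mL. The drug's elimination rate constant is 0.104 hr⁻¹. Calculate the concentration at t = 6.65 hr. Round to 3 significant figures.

163 ng/mL

C(t) = C₀ e^(−kt) = 326 × e^(−0.1040 × 6.65) = 326 × e^(−0.6916) = 326 × 0.5008 ≈ 163 ng/mL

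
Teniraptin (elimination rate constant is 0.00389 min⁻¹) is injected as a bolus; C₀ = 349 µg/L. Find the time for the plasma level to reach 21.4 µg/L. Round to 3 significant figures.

718 minutes

C(t) = C₀ e^(−kt)  ⇒  t = ln(C₀/C) / k
t = ln(349/21.4) / 0.003890 = 2.792 / 0.003890 ≈ 718 minutes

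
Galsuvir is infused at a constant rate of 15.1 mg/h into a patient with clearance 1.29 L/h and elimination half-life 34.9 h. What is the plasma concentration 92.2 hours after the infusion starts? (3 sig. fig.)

Css = rate / CL = 15.1 / 1.29 = 11.71 µg/mL
k = ln 2 / 34.9 = 0.01986 h⁻¹
C(t) = Css (1 − e^(−kt)) = 11.71 × (1 − e^(−1.831)) = 11.71 × 0.8398 ≈ 9.83 µg/mL

9.83 µg/mL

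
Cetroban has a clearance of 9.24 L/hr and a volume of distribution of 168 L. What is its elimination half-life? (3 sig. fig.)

12.6 hours

k = CL / V = 9.24 / 168 = 0.05500 hr⁻¹
t½ = ln 2 / k = ln 2 / 0.05500 ≈ 12.6 hours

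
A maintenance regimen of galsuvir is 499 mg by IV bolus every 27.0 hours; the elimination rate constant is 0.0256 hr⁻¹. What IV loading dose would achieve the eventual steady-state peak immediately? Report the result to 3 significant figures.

1000 mg

Accumulation ratio R = 1 / (1 − e^(−kτ)) = 1 / (1 − e^(−0.02560×27.0)) = 1 / (1 − 0.5010) = 2.004
Loading dose = maintenance dose × R = 499 × 2.004 ≈ 1000 mg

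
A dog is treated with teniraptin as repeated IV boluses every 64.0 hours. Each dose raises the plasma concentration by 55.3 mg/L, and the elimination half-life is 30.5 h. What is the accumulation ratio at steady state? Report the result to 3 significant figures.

1.30

k = ln 2 / 30.5 = 0.02273 h⁻¹
Fraction remaining after one interval: e^(−kτ) = e^(−0.02273 × 64.0) = 0.2335
R = 1 / (1 − 0.2335) = 1 / 0.7665 ≈ 1.30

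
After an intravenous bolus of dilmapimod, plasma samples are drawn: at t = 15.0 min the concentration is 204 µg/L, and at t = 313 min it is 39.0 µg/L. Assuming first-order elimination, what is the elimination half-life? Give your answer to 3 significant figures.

125 minutes

k = ln(C₁/C₂) / (t₂ − t₁) = ln(204/39.0) / (313 − 15.0)
  = 1.655 / 298.0 = 0.005552 min⁻¹
t½ = ln 2 / k = ln 2 / 0.005552 ≈ 125 minutes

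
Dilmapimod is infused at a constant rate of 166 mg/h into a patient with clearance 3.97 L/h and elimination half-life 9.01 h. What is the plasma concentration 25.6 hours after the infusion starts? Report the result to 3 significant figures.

36.0 µg/mL

Css = rate / CL = 166 / 3.97 = 41.81 µg/mL
k = ln 2 / 9.01 = 0.07693 h⁻¹
C(t) = Css (1 − e^(−kt)) = 41.81 × (1 − e^(−1.969)) = 41.81 × 0.8605 ≈ 36.0 µg/mL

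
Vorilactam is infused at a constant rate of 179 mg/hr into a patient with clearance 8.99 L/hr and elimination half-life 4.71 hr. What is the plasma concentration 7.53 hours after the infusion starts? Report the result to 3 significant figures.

Css = rate / CL = 179 / 8.99 = 19.91 µg/mL
k = ln 2 / 4.71 = 0.1472 hr⁻¹
C(t) = Css (1 − e^(−kt)) = 19.91 × (1 − e^(−1.108)) = 19.91 × 0.6698 ≈ 13.3 µg/mL

13.3 µg/mL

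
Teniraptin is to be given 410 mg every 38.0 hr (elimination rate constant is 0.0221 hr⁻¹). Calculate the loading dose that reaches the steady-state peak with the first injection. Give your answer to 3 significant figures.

Accumulation ratio R = 1 / (1 − e^(−kτ)) = 1 / (1 − e^(−0.02210×38.0)) = 1 / (1 − 0.4318) = 1.760
Loading dose = maintenance dose × R = 410 × 1.760 ≈ 722 mg

722 mg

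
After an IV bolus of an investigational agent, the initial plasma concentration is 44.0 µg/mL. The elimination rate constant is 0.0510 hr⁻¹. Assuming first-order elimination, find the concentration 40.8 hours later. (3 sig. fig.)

5.49 µg/mL

C(t) = C₀ e^(−kt) = 44.0 × e^(−0.05100 × 40.8) = 44.0 × e^(−2.081) = 44.0 × 0.1248 ≈ 5.49 µg/mL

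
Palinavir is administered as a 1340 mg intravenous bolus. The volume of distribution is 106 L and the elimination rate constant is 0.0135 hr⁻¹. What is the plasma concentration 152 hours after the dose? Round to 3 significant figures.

1.62 mg/L

C₀ = dose / V = 1340 / 106 = 12.64 mg/L
C(t) = C₀ e^(−kt) = 12.64 × e^(−0.01350 × 152) = 12.64 × e^(−2.052) = 12.64 × 0.1285 ≈ 1.62 mg/L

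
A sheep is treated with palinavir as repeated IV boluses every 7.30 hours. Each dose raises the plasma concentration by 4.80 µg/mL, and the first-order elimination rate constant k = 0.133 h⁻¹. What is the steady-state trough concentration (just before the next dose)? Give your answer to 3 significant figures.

Fraction remaining after one interval: e^(−kτ) = e^(−0.1330 × 7.30) = 0.3787
R = 1 / (1 − 0.3787) = 1.610
Css,max = 4.80 × 1.610 = 7.726 µg/mL
Css,min = Css,max × e^(−kτ) = 7.726 × 0.3787 ≈ 2.93 µg/mL

2.93 µg/mL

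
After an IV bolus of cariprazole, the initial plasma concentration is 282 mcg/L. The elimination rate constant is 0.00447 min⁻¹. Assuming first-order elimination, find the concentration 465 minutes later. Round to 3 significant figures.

35.3 mcg/L

C(t) = C₀ e^(−kt) = 282 × e^(−0.004470 × 465) = 282 × e^(−2.079) = 282 × 0.1251 ≈ 35.3 mcg/L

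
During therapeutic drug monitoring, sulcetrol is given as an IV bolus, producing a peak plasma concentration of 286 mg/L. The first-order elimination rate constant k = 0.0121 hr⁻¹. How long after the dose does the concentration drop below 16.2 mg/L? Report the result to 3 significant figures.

C(t) = C₀ e^(−kt)  ⇒  t = ln(C₀/C) / k
t = ln(286/16.2) / 0.01210 = 2.871 / 0.01210 ≈ 237 hours

237 hours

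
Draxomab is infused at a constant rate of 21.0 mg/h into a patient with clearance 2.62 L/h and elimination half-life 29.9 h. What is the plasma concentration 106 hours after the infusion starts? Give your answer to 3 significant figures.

Css = rate / CL = 21.0 / 2.62 = 8.015 µg/mL
k = ln 2 / 29.9 = 0.02318 h⁻¹
C(t) = Css (1 − e^(−kt)) = 8.015 × (1 − e^(−2.457)) = 8.015 × 0.9143 ≈ 7.33 µg/mL

7.33 µg/mL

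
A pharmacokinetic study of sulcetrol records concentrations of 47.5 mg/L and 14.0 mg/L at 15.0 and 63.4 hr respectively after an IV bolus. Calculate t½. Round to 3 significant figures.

27.5 hours

k = ln(C₁/C₂) / (t₂ − t₁) = ln(47.5/14.0) / (63.4 − 15.0)
  = 1.222 / 48.40 = 0.02524 hr⁻¹
t½ = ln 2 / k = ln 2 / 0.02524 ≈ 27.5 hours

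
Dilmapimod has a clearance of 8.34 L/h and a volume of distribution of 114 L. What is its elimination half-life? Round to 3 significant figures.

k = CL / V = 8.34 / 114 = 0.07316 h⁻¹
t½ = ln 2 / k = ln 2 / 0.07316 ≈ 9.47 hours

9.47 hours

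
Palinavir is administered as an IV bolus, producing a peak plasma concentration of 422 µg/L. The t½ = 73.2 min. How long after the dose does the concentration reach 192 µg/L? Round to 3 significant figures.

83.2 minutes

k = ln 2 / 73.2 = 0.009469 min⁻¹
C(t) = C₀ e^(−kt)  ⇒  t = ln(C₀/C) / k
t = ln(422/192) / 0.009469 = 0.7875 / 0.009469 ≈ 83.2 minutes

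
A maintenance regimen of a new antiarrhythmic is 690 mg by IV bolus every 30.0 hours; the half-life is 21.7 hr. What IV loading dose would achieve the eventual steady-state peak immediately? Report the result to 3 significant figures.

1120 mg

k = ln 2 / 21.7 = 0.03194 hr⁻¹
Accumulation ratio R = 1 / (1 − e^(−kτ)) = 1 / (1 − e^(−0.03194×30.0)) = 1 / (1 − 0.3836) = 1.622
Loading dose = maintenance dose × R = 690 × 1.622 ≈ 1120 mg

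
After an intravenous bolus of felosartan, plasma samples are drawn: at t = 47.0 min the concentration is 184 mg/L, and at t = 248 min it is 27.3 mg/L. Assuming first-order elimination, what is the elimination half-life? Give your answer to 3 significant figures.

k = ln(C₁/C₂) / (t₂ − t₁) = ln(184/27.3) / (248 − 47.0)
  = 1.908 / 201.0 = 0.009493 min⁻¹
t½ = ln 2 / k = ln 2 / 0.009493 ≈ 73.0 minutes

73.0 minutes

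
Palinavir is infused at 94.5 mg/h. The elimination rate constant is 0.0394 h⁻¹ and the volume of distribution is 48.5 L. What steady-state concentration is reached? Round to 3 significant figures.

49.5 µg/mL

CL = k · V = 0.0394 × 48.5 = 1.911 L/h
Css = rate / CL = 94.5 / 1.911 ≈ 49.5 µg/mL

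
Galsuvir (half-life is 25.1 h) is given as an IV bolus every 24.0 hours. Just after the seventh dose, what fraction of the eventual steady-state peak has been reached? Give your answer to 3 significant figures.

k = ln 2 / 25.1 = 0.02762 h⁻¹
f_n = 1 − e^(−nkτ) = 1 − e^(−7 × 0.02762 × 24.0) = 1 − e^(−4.639) = 1 − 0.009664 ≈ 0.990

0.990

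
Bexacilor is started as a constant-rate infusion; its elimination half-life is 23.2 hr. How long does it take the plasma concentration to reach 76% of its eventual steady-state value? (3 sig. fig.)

k = ln 2 / 23.2 = 0.02988 hr⁻¹
f = 1 − e^(−kt)  ⇒  t = −ln(1 − f) / k
t = −ln(1 − 0.76) / 0.02988 = 1.427 / 0.02988 ≈ 47.8 hours

47.8 hours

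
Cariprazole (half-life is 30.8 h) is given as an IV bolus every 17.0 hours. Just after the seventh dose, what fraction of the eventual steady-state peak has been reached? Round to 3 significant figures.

k = ln 2 / 30.8 = 0.02250 h⁻¹
f_n = 1 − e^(−nkτ) = 1 − e^(−7 × 0.02250 × 17.0) = 1 − e^(−2.678) = 1 − 0.06870 ≈ 0.931

0.931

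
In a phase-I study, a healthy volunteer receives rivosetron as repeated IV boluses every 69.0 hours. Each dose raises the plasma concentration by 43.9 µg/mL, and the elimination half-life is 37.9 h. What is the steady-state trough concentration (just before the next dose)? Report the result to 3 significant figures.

17.3 µg/mL

k = ln 2 / 37.9 = 0.01829 h⁻¹
Fraction remaining after one interval: e^(−kτ) = e^(−0.01829 × 69.0) = 0.2831
R = 1 / (1 − 0.2831) = 1.395
Css,max = 43.9 × 1.395 = 61.24 µg/mL
Css,min = Css,max × e^(−kτ) = 61.24 × 0.2831 ≈ 17.3 µg/mL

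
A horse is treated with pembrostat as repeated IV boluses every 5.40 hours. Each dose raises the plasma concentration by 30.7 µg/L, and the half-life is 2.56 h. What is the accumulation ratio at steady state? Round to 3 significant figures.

1.30

k = ln 2 / 2.56 = 0.2708 h⁻¹
Fraction remaining after one interval: e^(−kτ) = e^(−0.2708 × 5.40) = 0.2317
R = 1 / (1 − 0.2317) = 1 / 0.7683 ≈ 1.30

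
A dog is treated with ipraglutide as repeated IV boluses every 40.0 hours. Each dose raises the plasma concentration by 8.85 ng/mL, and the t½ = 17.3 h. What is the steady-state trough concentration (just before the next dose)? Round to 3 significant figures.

2.23 ng/mL

k = ln 2 / 17.3 = 0.04007 h⁻¹
Fraction remaining after one interval: e^(−kτ) = e^(−0.04007 × 40.0) = 0.2014
R = 1 / (1 − 0.2014) = 1.252
Css,max = 8.85 × 1.252 = 11.08 ng/mL
Css,min = Css,max × e^(−kτ) = 11.08 × 0.2014 ≈ 2.23 ng/mL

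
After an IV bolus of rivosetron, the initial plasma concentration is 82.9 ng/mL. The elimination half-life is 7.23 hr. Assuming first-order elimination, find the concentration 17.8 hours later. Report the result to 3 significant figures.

k = ln 2 / 7.23 = 0.09587 hr⁻¹
17.8 hr is 2.462 half-lives, so C = 82.9 × (1/2)^2.462 = 82.9 × 0.1815 ≈ 15.0 ng/mL

15.0 ng/mL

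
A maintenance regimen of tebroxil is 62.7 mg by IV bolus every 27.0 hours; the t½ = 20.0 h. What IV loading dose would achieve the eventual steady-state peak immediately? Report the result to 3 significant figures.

103 mg

k = ln 2 / 20.0 = 0.03466 h⁻¹
Accumulation ratio R = 1 / (1 − e^(−kτ)) = 1 / (1 − e^(−0.03466×27.0)) = 1 / (1 − 0.3923) = 1.646
Loading dose = maintenance dose × R = 62.7 × 1.646 ≈ 103 mg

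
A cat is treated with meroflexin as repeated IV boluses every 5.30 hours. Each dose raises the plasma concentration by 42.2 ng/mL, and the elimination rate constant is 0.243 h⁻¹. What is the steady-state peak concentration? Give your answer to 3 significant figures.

58.3 ng/mL

Fraction remaining after one interval: e^(−kτ) = e^(−0.2430 × 5.30) = 0.2758
R = 1 / (1 − 0.2758) = 1.381
Css,max = 42.2 × 1.381 ≈ 58.3 ng/mL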